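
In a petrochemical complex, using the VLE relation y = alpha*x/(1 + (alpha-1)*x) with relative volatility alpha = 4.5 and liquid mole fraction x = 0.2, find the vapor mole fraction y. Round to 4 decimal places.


y = alpha*x / (1 + (alpha-1)*x)
y = 4.5*0.2 / (1 + (4.5-1)*0.2)
y = 0.9 / (1 + 0.7)
y = 0.9 / 1.7
y = 0.5294


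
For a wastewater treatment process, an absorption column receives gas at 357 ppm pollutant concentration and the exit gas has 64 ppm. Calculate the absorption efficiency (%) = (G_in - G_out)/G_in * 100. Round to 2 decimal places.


Efficiency = (G_in - G_out) / G_in * 100%
Efficiency = (357 - 64) / 357 * 100
Efficiency = 293 / 357 * 100
Efficiency = 82.07%


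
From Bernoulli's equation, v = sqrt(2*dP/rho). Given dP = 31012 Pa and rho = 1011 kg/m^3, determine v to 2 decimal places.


v = sqrt(2*dP/rho)
v = sqrt(2*31012/1011)
v = sqrt(61.349159)
v = 7.83 m/s


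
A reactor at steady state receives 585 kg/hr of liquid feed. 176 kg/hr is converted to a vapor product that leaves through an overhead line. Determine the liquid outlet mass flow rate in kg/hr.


Steady-state mass balance on the main outlet: F_out = F_in - F_removed
F_out = 585 - 176
F_out = 409 kg/hr


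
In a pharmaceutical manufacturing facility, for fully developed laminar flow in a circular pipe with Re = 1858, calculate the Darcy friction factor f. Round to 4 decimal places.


f = 64 / Re
f = 64 / 1858
f = 0.0344


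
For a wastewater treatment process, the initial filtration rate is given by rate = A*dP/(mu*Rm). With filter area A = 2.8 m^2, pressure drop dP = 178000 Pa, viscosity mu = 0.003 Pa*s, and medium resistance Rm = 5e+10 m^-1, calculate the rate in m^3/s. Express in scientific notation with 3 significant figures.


rate = A * dP / (mu * Rm)
rate = 2.8 * 178000 / (0.003 * 5e+10)
rate = 498400.0 / 1.500e+08
rate = 3.32e-03 m^3/s


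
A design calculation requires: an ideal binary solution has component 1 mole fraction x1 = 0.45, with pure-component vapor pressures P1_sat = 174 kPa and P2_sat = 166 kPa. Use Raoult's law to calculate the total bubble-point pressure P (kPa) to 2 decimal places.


P = x1*P1_sat + x2*P2_sat
x2 = 1 - x1 = 1 - 0.45 = 0.55
P = 0.45*174 + 0.55*166
P = 78.3 + 91.3
P = 169.60 kPa


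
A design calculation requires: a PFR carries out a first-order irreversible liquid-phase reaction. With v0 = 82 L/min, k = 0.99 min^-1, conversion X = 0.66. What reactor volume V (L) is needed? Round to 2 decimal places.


V = (v0/k) * ln(1/(1-X))
V = (82/0.99) * ln(1/(1-0.66))
V = 82.828283 * ln(2.941176)
V = 82.828283 * 1.07881
V = 89.36 L


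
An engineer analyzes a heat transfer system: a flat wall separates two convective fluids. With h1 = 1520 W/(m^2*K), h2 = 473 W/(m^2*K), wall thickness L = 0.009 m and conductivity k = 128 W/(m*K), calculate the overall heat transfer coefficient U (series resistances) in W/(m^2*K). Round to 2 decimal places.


1/U = 1/h1 + L/k + 1/h2
1/U = 1/1520 + 0.009/128 + 1/473
1/U = 0.0006578947 + 7.03125e-05 + 0.0021141649
1/U = 0.0028423721
U = 351.82 W/(m^2*K)


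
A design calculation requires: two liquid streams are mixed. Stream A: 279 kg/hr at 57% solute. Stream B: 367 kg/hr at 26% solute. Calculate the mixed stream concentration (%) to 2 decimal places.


Mass balance on solute: F1*x1 + F2*x2 = F3*x3
F3 = F1 + F2 = 279 + 367 = 646 kg/hr
x3 = (F1*x1 + F2*x2)/F3
x3 = (279*0.57 + 367*0.26) / 646
x3 = 39.39%


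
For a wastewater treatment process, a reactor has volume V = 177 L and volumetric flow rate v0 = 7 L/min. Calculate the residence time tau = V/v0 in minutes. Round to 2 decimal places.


tau = V / v0
tau = 177 / 7
tau = 25.29 min


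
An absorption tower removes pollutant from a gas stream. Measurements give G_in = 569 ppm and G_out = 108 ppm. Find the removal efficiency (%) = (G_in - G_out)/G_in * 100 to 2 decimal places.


Efficiency = (G_in - G_out) / G_in * 100%
Efficiency = (569 - 108) / 569 * 100
Efficiency = 461 / 569 * 100
Efficiency = 81.02%


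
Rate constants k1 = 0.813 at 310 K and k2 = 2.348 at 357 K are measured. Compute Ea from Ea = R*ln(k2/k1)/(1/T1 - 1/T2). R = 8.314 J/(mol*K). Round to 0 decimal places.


Ea = R * ln(k2/k1) / (1/T1 - 1/T2)
ln(k2/k1) = ln(2.348/0.813) = 1.0605881
1/T1 - 1/T2 = 1/310 - 1/357 = 0.000424686003
Ea = 8.314 * 1.0605881 / 0.000424686003
Ea = 20763 J/mol


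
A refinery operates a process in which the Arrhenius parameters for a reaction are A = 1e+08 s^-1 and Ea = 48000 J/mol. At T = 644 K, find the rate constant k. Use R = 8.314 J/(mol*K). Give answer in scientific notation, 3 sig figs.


k = A * exp(-Ea/(R*T))
k = 1e+08 * exp(-48000 / (8.314 * 644))
k = 1e+08 * exp(-8.964898)
k = 1.28e+04


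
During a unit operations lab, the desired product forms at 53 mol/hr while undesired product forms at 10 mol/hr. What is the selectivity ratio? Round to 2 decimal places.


S = desired product rate / undesired product rate
S = 53 / 10
S = 5.30


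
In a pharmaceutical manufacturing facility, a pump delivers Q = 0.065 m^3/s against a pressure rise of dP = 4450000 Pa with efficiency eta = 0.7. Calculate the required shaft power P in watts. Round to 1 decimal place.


P = Q * dP / eta
P = 0.065 * 4450000 / 0.7
P = 289250.0 / 0.7
P = 413214.3 W


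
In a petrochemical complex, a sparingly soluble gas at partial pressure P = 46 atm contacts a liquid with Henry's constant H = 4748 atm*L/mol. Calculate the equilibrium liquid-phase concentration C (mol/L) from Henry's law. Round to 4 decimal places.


C = P / H
C = 46 / 4748
C = 0.0097 mol/L


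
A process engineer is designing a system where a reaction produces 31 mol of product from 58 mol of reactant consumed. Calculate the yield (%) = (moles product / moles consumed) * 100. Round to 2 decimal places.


Yield = (moles product / moles consumed) * 100%
Yield = (31 / 58) * 100
Yield = 0.5345 * 100
Yield = 53.45%


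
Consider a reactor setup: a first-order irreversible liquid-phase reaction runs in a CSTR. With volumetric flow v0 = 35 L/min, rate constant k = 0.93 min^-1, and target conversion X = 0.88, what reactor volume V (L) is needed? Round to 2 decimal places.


V = v0 * X / (k * (1 - X))
V = 35 * 0.88 / (0.93 * (1 - 0.88))
V = 30.8 / (0.93 * 0.12)
V = 30.8 / 0.1116
V = 275.99 L


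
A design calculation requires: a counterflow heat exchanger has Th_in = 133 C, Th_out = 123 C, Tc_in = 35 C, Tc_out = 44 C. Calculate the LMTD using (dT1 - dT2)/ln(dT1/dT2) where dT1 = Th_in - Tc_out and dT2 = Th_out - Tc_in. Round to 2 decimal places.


dT1 = Th_in - Tc_out = 133 - 44 = 89
dT2 = Th_out - Tc_in = 123 - 35 = 88
LMTD = (dT1 - dT2) / ln(dT1/dT2)
LMTD = (89 - 88) / ln(89/88)
LMTD = 88.50 K


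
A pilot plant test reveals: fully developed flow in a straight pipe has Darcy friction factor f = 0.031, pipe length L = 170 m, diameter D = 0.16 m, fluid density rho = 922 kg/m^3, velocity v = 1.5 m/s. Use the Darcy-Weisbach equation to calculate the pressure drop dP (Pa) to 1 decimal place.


dP = f * (L/D) * (rho*v^2/2)
dP = 0.031 * (170/0.16) * (922*1.5^2/2)
L/D = 1062.5
rho*v^2/2 = 922*2.25/2 = 1037.25
dP = 0.031 * 1062.5 * 1037.25
dP = 34164.4 Pa


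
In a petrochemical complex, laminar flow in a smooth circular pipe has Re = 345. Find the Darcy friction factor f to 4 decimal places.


f = 64 / Re
f = 64 / 345
f = 0.1855


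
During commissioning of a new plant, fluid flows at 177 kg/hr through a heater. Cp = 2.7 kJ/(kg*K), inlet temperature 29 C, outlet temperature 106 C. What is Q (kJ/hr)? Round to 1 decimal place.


Q = m_dot * Cp * (T2 - T1)
Q = 177 * 2.7 * (106 - 29)
Q = 177 * 2.7 * 77
Q = 36798.3 kJ/hr


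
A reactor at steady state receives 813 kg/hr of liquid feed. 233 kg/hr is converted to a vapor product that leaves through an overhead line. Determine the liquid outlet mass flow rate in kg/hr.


Steady-state mass balance on the main outlet: F_out = F_in - F_removed
F_out = 813 - 233
F_out = 580 kg/hr


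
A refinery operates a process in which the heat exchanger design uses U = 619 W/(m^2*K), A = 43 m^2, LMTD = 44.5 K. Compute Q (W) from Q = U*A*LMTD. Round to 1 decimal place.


Q = U * A * LMTD
Q = 619 * 43 * 44.5
Q = 1184456.5 W


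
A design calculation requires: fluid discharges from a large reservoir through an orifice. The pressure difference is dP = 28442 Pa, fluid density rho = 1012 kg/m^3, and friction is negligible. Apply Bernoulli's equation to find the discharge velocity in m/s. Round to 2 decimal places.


v = sqrt(2*dP/rho)
v = sqrt(2*28442/1012)
v = sqrt(56.209486)
v = 7.50 m/s


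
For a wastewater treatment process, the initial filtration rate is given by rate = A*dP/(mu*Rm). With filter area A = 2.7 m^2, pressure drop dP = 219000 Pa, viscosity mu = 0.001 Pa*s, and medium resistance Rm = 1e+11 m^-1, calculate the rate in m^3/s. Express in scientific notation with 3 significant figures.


rate = A * dP / (mu * Rm)
rate = 2.7 * 219000 / (0.001 * 1e+11)
rate = 591300.0 / 1.000e+08
rate = 5.91e-03 m^3/s


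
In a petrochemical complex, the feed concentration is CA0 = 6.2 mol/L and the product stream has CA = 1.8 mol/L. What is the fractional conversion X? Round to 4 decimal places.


X = (CA0 - CA) / CA0
X = (6.2 - 1.8) / 6.2
X = 4.4 / 6.2
X = 0.7097


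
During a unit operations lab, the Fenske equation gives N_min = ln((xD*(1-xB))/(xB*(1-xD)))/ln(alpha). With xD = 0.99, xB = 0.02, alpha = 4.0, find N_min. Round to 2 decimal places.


N_min = ln((xD*(1-xB))/(xB*(1-xD))) / ln(alpha)
Numerator inside ln: 0.9702 / 0.0002 = 4851.0
ln(4851.0) = 8.48694
ln(alpha) = ln(4.0) = 1.386294
N_min = 8.48694 / 1.386294 = 6.12


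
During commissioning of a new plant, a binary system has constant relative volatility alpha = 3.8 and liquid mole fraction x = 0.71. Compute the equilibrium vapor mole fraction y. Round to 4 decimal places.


y = alpha*x / (1 + (alpha-1)*x)
y = 3.8*0.71 / (1 + (3.8-1)*0.71)
y = 2.698 / (1 + 1.988)
y = 2.698 / 2.988
y = 0.9029


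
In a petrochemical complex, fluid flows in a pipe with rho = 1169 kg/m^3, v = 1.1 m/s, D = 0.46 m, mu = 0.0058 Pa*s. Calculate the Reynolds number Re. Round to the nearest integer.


Re = rho * v * D / mu
Re = 1169 * 1.1 * 0.46 / 0.0058
Re = 591.514 / 0.0058
Re = 101985


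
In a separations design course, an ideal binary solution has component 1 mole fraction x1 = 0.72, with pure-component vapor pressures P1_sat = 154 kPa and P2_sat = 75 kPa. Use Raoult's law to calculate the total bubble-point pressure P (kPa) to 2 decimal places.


P = x1*P1_sat + x2*P2_sat
x2 = 1 - x1 = 1 - 0.72 = 0.28
P = 0.72*154 + 0.28*75
P = 110.88 + 21.0
P = 131.88 kPa


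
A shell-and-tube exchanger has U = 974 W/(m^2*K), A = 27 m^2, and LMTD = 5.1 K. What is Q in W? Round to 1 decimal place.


Q = U * A * LMTD
Q = 974 * 27 * 5.1
Q = 134119.8 W


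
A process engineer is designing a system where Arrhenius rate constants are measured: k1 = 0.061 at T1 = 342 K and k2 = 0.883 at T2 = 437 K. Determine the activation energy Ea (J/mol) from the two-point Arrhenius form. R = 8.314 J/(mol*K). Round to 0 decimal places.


Ea = R * ln(k2/k1) / (1/T1 - 1/T2)
ln(k2/k1) = ln(0.883/0.061) = 2.6724513
1/T1 - 1/T2 = 1/342 - 1/437 = 0.000635647089
Ea = 8.314 * 2.6724513 / 0.000635647089
Ea = 34955 J/mol


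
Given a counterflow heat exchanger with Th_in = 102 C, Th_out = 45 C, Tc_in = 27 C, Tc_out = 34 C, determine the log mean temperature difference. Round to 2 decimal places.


dT1 = Th_in - Tc_out = 102 - 34 = 68
dT2 = Th_out - Tc_in = 45 - 27 = 18
LMTD = (dT1 - dT2) / ln(dT1/dT2)
LMTD = (68 - 18) / ln(68/18)
LMTD = 37.62 K


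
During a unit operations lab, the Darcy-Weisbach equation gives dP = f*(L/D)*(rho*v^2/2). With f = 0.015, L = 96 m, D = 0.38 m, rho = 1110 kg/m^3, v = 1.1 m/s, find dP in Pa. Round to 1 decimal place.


dP = f * (L/D) * (rho*v^2/2)
dP = 0.015 * (96/0.38) * (1110*1.1^2/2)
L/D = 252.63157895
rho*v^2/2 = 1110*1.21/2 = 671.55
dP = 0.015 * 252.63157895 * 671.55
dP = 2544.8 Pa


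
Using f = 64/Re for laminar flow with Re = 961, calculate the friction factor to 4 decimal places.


f = 64 / Re
f = 64 / 961
f = 0.0666


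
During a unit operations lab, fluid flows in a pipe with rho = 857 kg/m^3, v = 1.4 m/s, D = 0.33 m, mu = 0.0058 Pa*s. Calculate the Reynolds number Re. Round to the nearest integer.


Re = rho * v * D / mu
Re = 857 * 1.4 * 0.33 / 0.0058
Re = 395.934 / 0.0058
Re = 68264


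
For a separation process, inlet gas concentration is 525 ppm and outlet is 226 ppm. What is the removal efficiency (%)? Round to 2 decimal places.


Efficiency = (G_in - G_out) / G_in * 100%
Efficiency = (525 - 226) / 525 * 100
Efficiency = 299 / 525 * 100
Efficiency = 56.95%


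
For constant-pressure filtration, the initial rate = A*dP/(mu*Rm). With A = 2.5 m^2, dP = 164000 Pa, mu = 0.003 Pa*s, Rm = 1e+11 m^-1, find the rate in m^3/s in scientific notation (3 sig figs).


rate = A * dP / (mu * Rm)
rate = 2.5 * 164000 / (0.003 * 1e+11)
rate = 410000.0 / 3.000e+08
rate = 1.37e-03 m^3/s


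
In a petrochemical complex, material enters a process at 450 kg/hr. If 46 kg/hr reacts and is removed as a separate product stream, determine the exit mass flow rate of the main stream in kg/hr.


Steady-state mass balance on the main outlet: F_out = F_in - F_removed
F_out = 450 - 46
F_out = 404 kg/hr


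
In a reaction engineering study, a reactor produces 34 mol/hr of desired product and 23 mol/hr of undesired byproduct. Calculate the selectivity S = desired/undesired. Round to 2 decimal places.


S = desired product rate / undesired product rate
S = 34 / 23
S = 1.48


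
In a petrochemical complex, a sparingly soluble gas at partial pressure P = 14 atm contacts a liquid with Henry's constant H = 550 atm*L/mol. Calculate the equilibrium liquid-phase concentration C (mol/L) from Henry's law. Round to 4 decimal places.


C = P / H
C = 14 / 550
C = 0.0255 mol/L


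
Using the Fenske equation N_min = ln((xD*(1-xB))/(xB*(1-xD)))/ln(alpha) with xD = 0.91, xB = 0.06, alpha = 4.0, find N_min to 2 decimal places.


N_min = ln((xD*(1-xB))/(xB*(1-xD))) / ln(alpha)
Numerator inside ln: 0.8554 / 0.0054 = 158.407407
ln(158.407407) = 5.06517
ln(alpha) = ln(4.0) = 1.386294
N_min = 5.06517 / 1.386294 = 3.65


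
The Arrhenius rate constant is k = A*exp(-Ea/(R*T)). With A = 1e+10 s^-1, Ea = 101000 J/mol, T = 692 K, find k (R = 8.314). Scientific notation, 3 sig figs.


k = A * exp(-Ea/(R*T))
k = 1e+10 * exp(-101000 / (8.314 * 692))
k = 1e+10 * exp(-17.555179)
k = 2.38e+02


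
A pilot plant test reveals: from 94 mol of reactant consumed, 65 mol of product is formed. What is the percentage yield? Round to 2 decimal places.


Yield = (moles product / moles consumed) * 100%
Yield = (65 / 94) * 100
Yield = 0.6915 * 100
Yield = 69.15%


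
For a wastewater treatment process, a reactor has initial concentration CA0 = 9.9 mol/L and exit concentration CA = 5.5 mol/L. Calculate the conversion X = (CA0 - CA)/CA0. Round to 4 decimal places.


X = (CA0 - CA) / CA0
X = (9.9 - 5.5) / 9.9
X = 4.4 / 9.9
X = 0.4444


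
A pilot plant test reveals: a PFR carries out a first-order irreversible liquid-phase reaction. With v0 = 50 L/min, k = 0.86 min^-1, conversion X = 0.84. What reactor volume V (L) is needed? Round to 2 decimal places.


V = (v0/k) * ln(1/(1-X))
V = (50/0.86) * ln(1/(1-0.84))
V = 58.139535 * ln(6.25)
V = 58.139535 * 1.832581
V = 106.55 L


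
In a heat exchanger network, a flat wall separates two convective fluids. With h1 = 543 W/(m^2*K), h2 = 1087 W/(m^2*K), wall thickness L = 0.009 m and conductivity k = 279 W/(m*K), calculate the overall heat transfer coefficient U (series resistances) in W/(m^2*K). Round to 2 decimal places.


1/U = 1/h1 + L/k + 1/h2
1/U = 1/543 + 0.009/279 + 1/1087
1/U = 0.0018416206 + 3.22581e-05 + 0.0009199632
1/U = 0.0027938419
U = 357.93 W/(m^2*K)


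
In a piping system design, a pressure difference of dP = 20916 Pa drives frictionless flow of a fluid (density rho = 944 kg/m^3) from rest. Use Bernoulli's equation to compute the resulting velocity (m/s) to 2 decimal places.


v = sqrt(2*dP/rho)
v = sqrt(2*20916/944)
v = sqrt(44.313559)
v = 6.66 m/s


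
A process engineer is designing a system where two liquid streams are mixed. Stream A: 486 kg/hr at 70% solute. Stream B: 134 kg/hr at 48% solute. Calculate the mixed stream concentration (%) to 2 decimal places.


Mass balance on solute: F1*x1 + F2*x2 = F3*x3
F3 = F1 + F2 = 486 + 134 = 620 kg/hr
x3 = (F1*x1 + F2*x2)/F3
x3 = (486*0.7 + 134*0.48) / 620
x3 = 65.25%


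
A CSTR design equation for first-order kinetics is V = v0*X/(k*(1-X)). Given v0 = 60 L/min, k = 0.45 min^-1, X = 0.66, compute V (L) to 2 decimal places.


V = v0 * X / (k * (1 - X))
V = 60 * 0.66 / (0.45 * (1 - 0.66))
V = 39.6 / (0.45 * 0.34)
V = 39.6 / 0.153
V = 258.82 L


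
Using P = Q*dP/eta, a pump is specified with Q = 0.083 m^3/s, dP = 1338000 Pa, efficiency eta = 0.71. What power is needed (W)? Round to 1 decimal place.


P = Q * dP / eta
P = 0.083 * 1338000 / 0.71
P = 111054.0 / 0.71
P = 156414.1 W


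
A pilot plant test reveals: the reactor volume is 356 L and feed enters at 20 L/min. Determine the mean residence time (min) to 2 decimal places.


tau = V / v0
tau = 356 / 20
tau = 17.80 min


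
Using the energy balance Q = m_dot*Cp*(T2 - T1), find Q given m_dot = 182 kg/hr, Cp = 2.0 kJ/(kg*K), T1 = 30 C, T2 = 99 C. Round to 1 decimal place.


Q = m_dot * Cp * (T2 - T1)
Q = 182 * 2.0 * (99 - 30)
Q = 182 * 2.0 * 69
Q = 25116.0 kJ/hr


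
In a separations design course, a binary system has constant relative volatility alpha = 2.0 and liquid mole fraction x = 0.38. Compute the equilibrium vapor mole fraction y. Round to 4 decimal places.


y = alpha*x / (1 + (alpha-1)*x)
y = 2.0*0.38 / (1 + (2.0-1)*0.38)
y = 0.76 / (1 + 0.38)
y = 0.76 / 1.38
y = 0.5507


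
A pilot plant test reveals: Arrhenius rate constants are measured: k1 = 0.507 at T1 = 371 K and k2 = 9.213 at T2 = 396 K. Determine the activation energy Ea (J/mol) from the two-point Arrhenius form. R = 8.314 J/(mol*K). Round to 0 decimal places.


Ea = R * ln(k2/k1) / (1/T1 - 1/T2)
ln(k2/k1) = ln(9.213/0.507) = 2.8998598
1/T1 - 1/T2 = 1/371 - 1/396 = 0.000170165265
Ea = 8.314 * 2.8998598 / 0.000170165265
Ea = 141682 J/mol


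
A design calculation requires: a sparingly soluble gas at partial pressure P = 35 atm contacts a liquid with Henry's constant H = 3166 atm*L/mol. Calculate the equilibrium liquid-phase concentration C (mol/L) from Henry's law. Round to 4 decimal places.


C = P / H
C = 35 / 3166
C = 0.0111 mol/L


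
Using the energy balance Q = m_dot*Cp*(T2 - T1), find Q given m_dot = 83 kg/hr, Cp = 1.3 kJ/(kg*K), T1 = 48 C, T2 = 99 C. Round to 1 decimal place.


Q = m_dot * Cp * (T2 - T1)
Q = 83 * 1.3 * (99 - 48)
Q = 83 * 1.3 * 51
Q = 5502.9 kJ/hr


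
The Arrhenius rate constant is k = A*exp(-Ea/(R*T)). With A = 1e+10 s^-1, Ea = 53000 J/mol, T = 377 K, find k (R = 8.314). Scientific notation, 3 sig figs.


k = A * exp(-Ea/(R*T))
k = 1e+10 * exp(-53000 / (8.314 * 377))
k = 1e+10 * exp(-16.909256)
k = 4.53e+02


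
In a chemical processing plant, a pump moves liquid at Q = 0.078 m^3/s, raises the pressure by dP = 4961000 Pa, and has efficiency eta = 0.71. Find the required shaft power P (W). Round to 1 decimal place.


P = Q * dP / eta
P = 0.078 * 4961000 / 0.71
P = 386958.0 / 0.71
P = 545011.3 W


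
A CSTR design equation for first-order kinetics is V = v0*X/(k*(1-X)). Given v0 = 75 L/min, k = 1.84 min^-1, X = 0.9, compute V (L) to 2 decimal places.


V = v0 * X / (k * (1 - X))
V = 75 * 0.9 / (1.84 * (1 - 0.9))
V = 67.5 / (1.84 * 0.1)
V = 67.5 / 0.184
V = 366.85 L


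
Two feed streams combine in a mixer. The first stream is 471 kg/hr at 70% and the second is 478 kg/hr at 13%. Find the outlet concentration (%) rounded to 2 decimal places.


Mass balance on solute: F1*x1 + F2*x2 = F3*x3
F3 = F1 + F2 = 471 + 478 = 949 kg/hr
x3 = (F1*x1 + F2*x2)/F3
x3 = (471*0.7 + 478*0.13) / 949
x3 = 41.29%


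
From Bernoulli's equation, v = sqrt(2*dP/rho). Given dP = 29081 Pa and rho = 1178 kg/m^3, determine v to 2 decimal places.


v = sqrt(2*dP/rho)
v = sqrt(2*29081/1178)
v = sqrt(49.373514)
v = 7.03 m/s


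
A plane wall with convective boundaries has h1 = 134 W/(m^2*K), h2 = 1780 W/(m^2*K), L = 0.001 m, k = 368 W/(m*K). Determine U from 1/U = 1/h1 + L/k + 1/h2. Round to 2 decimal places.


1/U = 1/h1 + L/k + 1/h2
1/U = 1/134 + 0.001/368 + 1/1780
1/U = 0.0074626866 + 2.7174e-06 + 0.0005617978
1/U = 0.0080272018
U = 124.58 W/(m^2*K)


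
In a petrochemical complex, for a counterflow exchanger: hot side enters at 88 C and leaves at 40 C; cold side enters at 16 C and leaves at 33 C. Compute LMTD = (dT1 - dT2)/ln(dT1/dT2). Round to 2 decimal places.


dT1 = Th_in - Tc_out = 88 - 33 = 55
dT2 = Th_out - Tc_in = 40 - 16 = 24
LMTD = (dT1 - dT2) / ln(dT1/dT2)
LMTD = (55 - 24) / ln(55/24)
LMTD = 37.38 K


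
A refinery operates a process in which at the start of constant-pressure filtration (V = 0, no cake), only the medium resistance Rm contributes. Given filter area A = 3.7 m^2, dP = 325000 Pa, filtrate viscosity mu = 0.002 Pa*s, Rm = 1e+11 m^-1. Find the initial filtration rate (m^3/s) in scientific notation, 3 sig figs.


rate = A * dP / (mu * Rm)
rate = 3.7 * 325000 / (0.002 * 1e+11)
rate = 1202500.0 / 2.000e+08
rate = 6.01e-03 m^3/s


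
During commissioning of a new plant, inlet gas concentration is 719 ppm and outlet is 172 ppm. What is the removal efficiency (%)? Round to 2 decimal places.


Efficiency = (G_in - G_out) / G_in * 100%
Efficiency = (719 - 172) / 719 * 100
Efficiency = 547 / 719 * 100
Efficiency = 76.08%


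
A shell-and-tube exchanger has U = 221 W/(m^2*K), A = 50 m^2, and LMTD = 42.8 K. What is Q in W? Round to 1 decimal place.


Q = U * A * LMTD
Q = 221 * 50 * 42.8
Q = 472940.0 W


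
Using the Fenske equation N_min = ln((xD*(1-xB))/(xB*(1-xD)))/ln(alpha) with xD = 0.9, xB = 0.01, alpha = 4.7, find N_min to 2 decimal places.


N_min = ln((xD*(1-xB))/(xB*(1-xD))) / ln(alpha)
Numerator inside ln: 0.891 / 0.001 = 891.0
ln(891.0) = 6.792344
ln(alpha) = ln(4.7) = 1.547563
N_min = 6.792344 / 1.547563 = 4.39


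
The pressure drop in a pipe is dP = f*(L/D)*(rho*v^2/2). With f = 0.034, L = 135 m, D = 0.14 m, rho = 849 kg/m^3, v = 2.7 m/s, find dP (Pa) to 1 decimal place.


dP = f * (L/D) * (rho*v^2/2)
dP = 0.034 * (135/0.14) * (849*2.7^2/2)
L/D = 964.28571429
rho*v^2/2 = 849*7.29/2 = 3094.605
dP = 0.034 * 964.28571429 * 3094.605
dP = 101458.8 Pa


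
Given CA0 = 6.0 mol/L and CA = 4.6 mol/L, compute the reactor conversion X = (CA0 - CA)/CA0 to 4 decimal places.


X = (CA0 - CA) / CA0
X = (6.0 - 4.6) / 6.0
X = 1.4 / 6.0
X = 0.2333


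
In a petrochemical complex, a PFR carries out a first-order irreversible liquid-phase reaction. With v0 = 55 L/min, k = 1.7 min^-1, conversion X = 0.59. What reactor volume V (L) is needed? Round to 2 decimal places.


V = (v0/k) * ln(1/(1-X))
V = (55/1.7) * ln(1/(1-0.59))
V = 32.352941 * ln(2.439024)
V = 32.352941 * 0.891598
V = 28.85 L


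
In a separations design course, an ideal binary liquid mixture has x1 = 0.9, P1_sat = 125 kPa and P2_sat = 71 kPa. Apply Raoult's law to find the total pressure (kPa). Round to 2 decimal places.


P = x1*P1_sat + x2*P2_sat
x2 = 1 - x1 = 1 - 0.9 = 0.1
P = 0.9*125 + 0.1*71
P = 112.5 + 7.1
P = 119.60 kPa


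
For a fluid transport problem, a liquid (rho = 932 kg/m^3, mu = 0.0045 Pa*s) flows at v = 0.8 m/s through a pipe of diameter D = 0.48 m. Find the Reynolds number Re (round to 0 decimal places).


Re = rho * v * D / mu
Re = 932 * 0.8 * 0.48 / 0.0045
Re = 357.888 / 0.0045
Re = 79531


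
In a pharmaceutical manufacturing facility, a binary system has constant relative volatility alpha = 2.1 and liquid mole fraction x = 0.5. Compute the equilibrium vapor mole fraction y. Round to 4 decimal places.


y = alpha*x / (1 + (alpha-1)*x)
y = 2.1*0.5 / (1 + (2.1-1)*0.5)
y = 1.05 / (1 + 0.55)
y = 1.05 / 1.55
y = 0.6774


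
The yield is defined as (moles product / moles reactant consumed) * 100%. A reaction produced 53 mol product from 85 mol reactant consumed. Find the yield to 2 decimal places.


Yield = (moles product / moles consumed) * 100%
Yield = (53 / 85) * 100
Yield = 0.6235 * 100
Yield = 62.35%


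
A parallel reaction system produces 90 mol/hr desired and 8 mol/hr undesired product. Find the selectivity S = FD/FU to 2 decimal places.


S = desired product rate / undesired product rate
S = 90 / 8
S = 11.25


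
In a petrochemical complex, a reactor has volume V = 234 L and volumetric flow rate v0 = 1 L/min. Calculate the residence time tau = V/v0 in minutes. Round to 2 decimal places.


tau = V / v0
tau = 234 / 1
tau = 234.00 min


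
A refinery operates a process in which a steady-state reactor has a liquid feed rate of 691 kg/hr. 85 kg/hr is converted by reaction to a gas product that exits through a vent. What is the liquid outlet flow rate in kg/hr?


Steady-state mass balance on the main outlet: F_out = F_in - F_removed
F_out = 691 - 85
F_out = 606 kg/hr


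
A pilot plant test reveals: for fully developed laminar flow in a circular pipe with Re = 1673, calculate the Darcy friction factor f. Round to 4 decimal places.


f = 64 / Re
f = 64 / 1673
f = 0.0383


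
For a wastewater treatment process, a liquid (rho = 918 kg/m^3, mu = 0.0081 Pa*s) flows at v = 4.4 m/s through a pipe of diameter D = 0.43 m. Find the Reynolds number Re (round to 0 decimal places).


Re = rho * v * D / mu
Re = 918 * 4.4 * 0.43 / 0.0081
Re = 1736.856 / 0.0081
Re = 214427


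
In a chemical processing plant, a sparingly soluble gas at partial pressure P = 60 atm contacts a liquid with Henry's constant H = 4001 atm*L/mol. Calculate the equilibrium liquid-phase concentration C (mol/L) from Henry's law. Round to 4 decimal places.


C = P / H
C = 60 / 4001
C = 0.0150 mol/L


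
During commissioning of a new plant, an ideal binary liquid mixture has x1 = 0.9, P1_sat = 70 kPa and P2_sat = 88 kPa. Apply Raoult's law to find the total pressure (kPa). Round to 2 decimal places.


P = x1*P1_sat + x2*P2_sat
x2 = 1 - x1 = 1 - 0.9 = 0.1
P = 0.9*70 + 0.1*88
P = 63.0 + 8.8
P = 71.80 kPa


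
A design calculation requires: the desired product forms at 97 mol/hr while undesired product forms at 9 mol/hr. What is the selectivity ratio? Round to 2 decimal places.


S = desired product rate / undesired product rate
S = 97 / 9
S = 10.78


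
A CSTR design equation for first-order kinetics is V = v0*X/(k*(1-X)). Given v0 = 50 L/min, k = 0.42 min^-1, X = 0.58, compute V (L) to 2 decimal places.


V = v0 * X / (k * (1 - X))
V = 50 * 0.58 / (0.42 * (1 - 0.58))
V = 29.0 / (0.42 * 0.42)
V = 29.0 / 0.1764
V = 164.40 L


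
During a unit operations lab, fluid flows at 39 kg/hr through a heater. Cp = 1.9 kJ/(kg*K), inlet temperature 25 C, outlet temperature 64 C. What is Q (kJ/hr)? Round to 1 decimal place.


Q = m_dot * Cp * (T2 - T1)
Q = 39 * 1.9 * (64 - 25)
Q = 39 * 1.9 * 39
Q = 2889.9 kJ/hr


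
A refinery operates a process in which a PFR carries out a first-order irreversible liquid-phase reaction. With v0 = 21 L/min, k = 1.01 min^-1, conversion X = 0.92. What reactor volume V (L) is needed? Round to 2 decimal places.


V = (v0/k) * ln(1/(1-X))
V = (21/1.01) * ln(1/(1-0.92))
V = 20.792079 * ln(12.5)
V = 20.792079 * 2.525729
V = 52.52 L


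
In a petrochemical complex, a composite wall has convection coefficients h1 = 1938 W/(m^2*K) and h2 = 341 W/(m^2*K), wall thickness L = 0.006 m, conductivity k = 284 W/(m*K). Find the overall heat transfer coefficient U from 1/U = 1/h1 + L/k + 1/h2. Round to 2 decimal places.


1/U = 1/h1 + L/k + 1/h2
1/U = 1/1938 + 0.006/284 + 1/341
1/U = 0.0005159959 + 2.11268e-05 + 0.0029325513
1/U = 0.003469674
U = 288.21 W/(m^2*K)


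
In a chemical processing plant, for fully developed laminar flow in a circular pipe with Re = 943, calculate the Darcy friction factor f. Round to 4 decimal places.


f = 64 / Re
f = 64 / 943
f = 0.0679


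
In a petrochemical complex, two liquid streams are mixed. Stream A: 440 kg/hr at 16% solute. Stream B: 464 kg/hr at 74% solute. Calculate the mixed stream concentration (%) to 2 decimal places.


Mass balance on solute: F1*x1 + F2*x2 = F3*x3
F3 = F1 + F2 = 440 + 464 = 904 kg/hr
x3 = (F1*x1 + F2*x2)/F3
x3 = (440*0.16 + 464*0.74) / 904
x3 = 45.77%


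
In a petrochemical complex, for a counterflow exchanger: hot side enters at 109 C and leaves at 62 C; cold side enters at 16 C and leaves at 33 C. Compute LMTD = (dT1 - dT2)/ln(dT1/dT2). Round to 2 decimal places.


dT1 = Th_in - Tc_out = 109 - 33 = 76
dT2 = Th_out - Tc_in = 62 - 16 = 46
LMTD = (dT1 - dT2) / ln(dT1/dT2)
LMTD = (76 - 46) / ln(76/46)
LMTD = 59.75 K


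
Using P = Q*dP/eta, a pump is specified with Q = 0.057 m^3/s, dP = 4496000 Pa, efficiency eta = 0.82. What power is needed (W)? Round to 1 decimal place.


P = Q * dP / eta
P = 0.057 * 4496000 / 0.82
P = 256272.0 / 0.82
P = 312526.8 W


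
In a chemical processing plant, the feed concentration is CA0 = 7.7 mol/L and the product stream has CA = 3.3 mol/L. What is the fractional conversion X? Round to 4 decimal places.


X = (CA0 - CA) / CA0
X = (7.7 - 3.3) / 7.7
X = 4.4 / 7.7
X = 0.5714


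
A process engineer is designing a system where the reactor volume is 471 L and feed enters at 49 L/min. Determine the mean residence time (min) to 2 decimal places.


tau = V / v0
tau = 471 / 49
tau = 9.61 min


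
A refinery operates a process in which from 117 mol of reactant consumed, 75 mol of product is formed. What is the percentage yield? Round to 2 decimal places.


Yield = (moles product / moles consumed) * 100%
Yield = (75 / 117) * 100
Yield = 0.641 * 100
Yield = 64.10%


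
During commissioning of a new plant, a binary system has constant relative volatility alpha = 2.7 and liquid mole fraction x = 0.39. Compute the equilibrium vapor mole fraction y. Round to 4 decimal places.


y = alpha*x / (1 + (alpha-1)*x)
y = 2.7*0.39 / (1 + (2.7-1)*0.39)
y = 1.053 / (1 + 0.663)
y = 1.053 / 1.663
y = 0.6332


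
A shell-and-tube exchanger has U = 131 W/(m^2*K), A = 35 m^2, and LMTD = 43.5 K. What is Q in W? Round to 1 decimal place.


Q = U * A * LMTD
Q = 131 * 35 * 43.5
Q = 199447.5 W


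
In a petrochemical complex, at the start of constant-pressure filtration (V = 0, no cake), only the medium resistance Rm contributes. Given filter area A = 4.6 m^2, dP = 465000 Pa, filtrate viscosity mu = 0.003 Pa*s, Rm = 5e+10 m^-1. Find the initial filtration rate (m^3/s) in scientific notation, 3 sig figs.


rate = A * dP / (mu * Rm)
rate = 4.6 * 465000 / (0.003 * 5e+10)
rate = 2139000.0 / 1.500e+08
rate = 1.43e-02 m^3/s


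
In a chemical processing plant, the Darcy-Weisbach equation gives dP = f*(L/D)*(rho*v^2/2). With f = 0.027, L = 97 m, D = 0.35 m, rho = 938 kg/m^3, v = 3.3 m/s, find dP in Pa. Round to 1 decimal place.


dP = f * (L/D) * (rho*v^2/2)
dP = 0.027 * (97/0.35) * (938*3.3^2/2)
L/D = 277.14285714
rho*v^2/2 = 938*10.89/2 = 5107.41
dP = 0.027 * 277.14285714 * 5107.41
dP = 38218.0 Pa


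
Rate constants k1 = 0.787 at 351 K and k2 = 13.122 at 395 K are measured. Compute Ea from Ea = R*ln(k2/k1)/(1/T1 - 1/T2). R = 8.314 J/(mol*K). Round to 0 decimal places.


Ea = R * ln(k2/k1) / (1/T1 - 1/T2)
ln(k2/k1) = ln(13.122/0.787) = 2.8138172
1/T1 - 1/T2 = 1/351 - 1/395 = 0.000317357279
Ea = 8.314 * 2.8138172 / 0.000317357279
Ea = 73715 J/mol


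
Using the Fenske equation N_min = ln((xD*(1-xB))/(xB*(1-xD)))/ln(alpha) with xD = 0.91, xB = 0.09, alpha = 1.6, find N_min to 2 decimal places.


N_min = ln((xD*(1-xB))/(xB*(1-xD))) / ln(alpha)
Numerator inside ln: 0.8281 / 0.0081 = 102.234568
ln(102.234568) = 4.62727
ln(alpha) = ln(1.6) = 0.470004
N_min = 4.62727 / 0.470004 = 9.85


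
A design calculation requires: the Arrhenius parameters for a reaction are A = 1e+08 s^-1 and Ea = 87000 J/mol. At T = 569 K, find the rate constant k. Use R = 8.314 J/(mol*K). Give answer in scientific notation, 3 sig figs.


k = A * exp(-Ea/(R*T))
k = 1e+08 * exp(-87000 / (8.314 * 569))
k = 1e+08 * exp(-18.390645)
k = 1.03e+00


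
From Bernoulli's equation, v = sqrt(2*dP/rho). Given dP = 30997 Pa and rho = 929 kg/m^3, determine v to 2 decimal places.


v = sqrt(2*dP/rho)
v = sqrt(2*30997/929)
v = sqrt(66.73197)
v = 8.17 m/s


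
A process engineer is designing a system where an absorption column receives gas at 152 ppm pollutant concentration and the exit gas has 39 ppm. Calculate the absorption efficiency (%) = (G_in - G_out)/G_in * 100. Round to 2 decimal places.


Efficiency = (G_in - G_out) / G_in * 100%
Efficiency = (152 - 39) / 152 * 100
Efficiency = 113 / 152 * 100
Efficiency = 74.34%


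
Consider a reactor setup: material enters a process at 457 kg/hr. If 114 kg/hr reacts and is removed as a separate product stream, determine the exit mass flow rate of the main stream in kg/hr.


Steady-state mass balance on the main outlet: F_out = F_in - F_removed
F_out = 457 - 114
F_out = 343 kg/hr


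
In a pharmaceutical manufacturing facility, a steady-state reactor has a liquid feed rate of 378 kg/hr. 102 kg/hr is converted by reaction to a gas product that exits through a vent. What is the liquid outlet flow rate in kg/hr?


Steady-state mass balance on the main outlet: F_out = F_in - F_removed
F_out = 378 - 102
F_out = 276 kg/hr


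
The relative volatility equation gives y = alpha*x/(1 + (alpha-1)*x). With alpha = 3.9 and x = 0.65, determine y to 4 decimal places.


y = alpha*x / (1 + (alpha-1)*x)
y = 3.9*0.65 / (1 + (3.9-1)*0.65)
y = 2.535 / (1 + 1.885)
y = 2.535 / 2.885
y = 0.8787


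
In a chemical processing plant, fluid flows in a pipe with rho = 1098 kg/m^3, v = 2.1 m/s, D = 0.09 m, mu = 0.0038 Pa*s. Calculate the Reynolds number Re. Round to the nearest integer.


Re = rho * v * D / mu
Re = 1098 * 2.1 * 0.09 / 0.0038
Re = 207.522 / 0.0038
Re = 54611


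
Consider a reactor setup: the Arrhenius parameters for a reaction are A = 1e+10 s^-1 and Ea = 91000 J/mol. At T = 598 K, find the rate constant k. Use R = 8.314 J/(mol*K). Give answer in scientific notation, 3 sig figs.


k = A * exp(-Ea/(R*T))
k = 1e+10 * exp(-91000 / (8.314 * 598))
k = 1e+10 * exp(-18.303333)
k = 1.12e+02


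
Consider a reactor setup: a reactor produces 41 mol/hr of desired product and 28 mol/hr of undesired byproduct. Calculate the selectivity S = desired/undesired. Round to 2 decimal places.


S = desired product rate / undesired product rate
S = 41 / 28
S = 1.46


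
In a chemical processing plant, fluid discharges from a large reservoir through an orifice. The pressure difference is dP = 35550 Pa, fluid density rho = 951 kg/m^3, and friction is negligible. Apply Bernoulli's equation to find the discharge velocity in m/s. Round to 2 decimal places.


v = sqrt(2*dP/rho)
v = sqrt(2*35550/951)
v = sqrt(74.763407)
v = 8.65 m/s


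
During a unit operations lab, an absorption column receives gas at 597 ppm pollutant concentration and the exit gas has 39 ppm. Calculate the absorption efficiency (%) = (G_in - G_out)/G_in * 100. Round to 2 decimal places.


Efficiency = (G_in - G_out) / G_in * 100%
Efficiency = (597 - 39) / 597 * 100
Efficiency = 558 / 597 * 100
Efficiency = 93.47%


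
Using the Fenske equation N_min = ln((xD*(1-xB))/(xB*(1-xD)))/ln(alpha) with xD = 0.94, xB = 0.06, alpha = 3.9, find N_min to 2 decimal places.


N_min = ln((xD*(1-xB))/(xB*(1-xD))) / ln(alpha)
Numerator inside ln: 0.8836 / 0.0036 = 245.444444
ln(245.444444) = 5.503071
ln(alpha) = ln(3.9) = 1.360977
N_min = 5.503071 / 1.360977 = 4.04


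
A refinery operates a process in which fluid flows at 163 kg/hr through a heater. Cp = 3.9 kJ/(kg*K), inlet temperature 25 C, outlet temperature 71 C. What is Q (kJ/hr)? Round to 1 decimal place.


Q = m_dot * Cp * (T2 - T1)
Q = 163 * 3.9 * (71 - 25)
Q = 163 * 3.9 * 46
Q = 29242.2 kJ/hr


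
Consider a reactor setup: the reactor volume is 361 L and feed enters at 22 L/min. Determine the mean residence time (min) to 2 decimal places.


tau = V / v0
tau = 361 / 22
tau = 16.41 min


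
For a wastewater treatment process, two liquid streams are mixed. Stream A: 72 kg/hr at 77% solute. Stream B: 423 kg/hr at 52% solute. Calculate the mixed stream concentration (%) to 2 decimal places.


Mass balance on solute: F1*x1 + F2*x2 = F3*x3
F3 = F1 + F2 = 72 + 423 = 495 kg/hr
x3 = (F1*x1 + F2*x2)/F3
x3 = (72*0.77 + 423*0.52) / 495
x3 = 55.64%


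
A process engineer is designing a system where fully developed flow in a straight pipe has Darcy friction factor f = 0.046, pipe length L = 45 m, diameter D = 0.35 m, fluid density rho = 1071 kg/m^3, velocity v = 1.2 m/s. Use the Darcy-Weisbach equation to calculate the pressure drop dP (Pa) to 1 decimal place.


dP = f * (L/D) * (rho*v^2/2)
dP = 0.046 * (45/0.35) * (1071*1.2^2/2)
L/D = 128.57142857
rho*v^2/2 = 1071*1.44/2 = 771.12
dP = 0.046 * 128.57142857 * 771.12
dP = 4560.6 Pa


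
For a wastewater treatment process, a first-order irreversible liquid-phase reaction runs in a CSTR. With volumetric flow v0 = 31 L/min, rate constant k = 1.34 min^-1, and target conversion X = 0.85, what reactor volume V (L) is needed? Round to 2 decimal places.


V = v0 * X / (k * (1 - X))
V = 31 * 0.85 / (1.34 * (1 - 0.85))
V = 26.35 / (1.34 * 0.15)
V = 26.35 / 0.201
V = 131.09 L


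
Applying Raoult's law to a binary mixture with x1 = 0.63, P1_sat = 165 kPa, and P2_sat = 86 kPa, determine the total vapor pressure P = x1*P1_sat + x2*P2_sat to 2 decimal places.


P = x1*P1_sat + x2*P2_sat
x2 = 1 - x1 = 1 - 0.63 = 0.37
P = 0.63*165 + 0.37*86
P = 103.95 + 31.82
P = 135.77 kPa


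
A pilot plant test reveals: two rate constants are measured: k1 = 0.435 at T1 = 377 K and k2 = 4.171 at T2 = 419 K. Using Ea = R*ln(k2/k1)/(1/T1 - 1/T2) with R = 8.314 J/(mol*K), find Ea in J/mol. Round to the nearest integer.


Ea = R * ln(k2/k1) / (1/T1 - 1/T2)
ln(k2/k1) = ln(4.171/0.435) = 2.2605651
1/T1 - 1/T2 = 1/377 - 1/419 = 0.000265885049
Ea = 8.314 * 2.2605651 / 0.000265885049
Ea = 70686 J/mol


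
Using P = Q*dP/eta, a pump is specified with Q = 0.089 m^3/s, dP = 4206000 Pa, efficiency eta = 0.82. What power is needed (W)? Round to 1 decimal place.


P = Q * dP / eta
P = 0.089 * 4206000 / 0.82
P = 374334.0 / 0.82
P = 456504.9 W


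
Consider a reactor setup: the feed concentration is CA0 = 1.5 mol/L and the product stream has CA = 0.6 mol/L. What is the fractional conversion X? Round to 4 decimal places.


X = (CA0 - CA) / CA0
X = (1.5 - 0.6) / 1.5
X = 0.9 / 1.5
X = 0.6000


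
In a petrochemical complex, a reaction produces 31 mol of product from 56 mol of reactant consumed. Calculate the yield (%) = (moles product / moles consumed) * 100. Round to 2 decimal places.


Yield = (moles product / moles consumed) * 100%
Yield = (31 / 56) * 100
Yield = 0.5536 * 100
Yield = 55.36%


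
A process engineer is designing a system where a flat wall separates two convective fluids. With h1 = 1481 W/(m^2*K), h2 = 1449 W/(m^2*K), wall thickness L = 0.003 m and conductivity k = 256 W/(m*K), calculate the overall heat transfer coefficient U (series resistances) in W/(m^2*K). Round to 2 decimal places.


1/U = 1/h1 + L/k + 1/h2
1/U = 1/1481 + 0.003/256 + 1/1449
1/U = 0.0006752194 + 1.17188e-05 + 0.0006901311
1/U = 0.0013770693
U = 726.18 W/(m^2*K)


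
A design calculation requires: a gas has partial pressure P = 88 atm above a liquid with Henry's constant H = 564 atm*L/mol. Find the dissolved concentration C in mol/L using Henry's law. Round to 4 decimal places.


C = P / H
C = 88 / 564
C = 0.1560 mol/L


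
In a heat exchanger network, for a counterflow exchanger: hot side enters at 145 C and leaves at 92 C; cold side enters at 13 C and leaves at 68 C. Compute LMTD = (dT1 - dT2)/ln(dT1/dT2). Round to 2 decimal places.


dT1 = Th_in - Tc_out = 145 - 68 = 77
dT2 = Th_out - Tc_in = 92 - 13 = 79
LMTD = (dT1 - dT2) / ln(dT1/dT2)
LMTD = (77 - 79) / ln(77/79)
LMTD = 78.00 K
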